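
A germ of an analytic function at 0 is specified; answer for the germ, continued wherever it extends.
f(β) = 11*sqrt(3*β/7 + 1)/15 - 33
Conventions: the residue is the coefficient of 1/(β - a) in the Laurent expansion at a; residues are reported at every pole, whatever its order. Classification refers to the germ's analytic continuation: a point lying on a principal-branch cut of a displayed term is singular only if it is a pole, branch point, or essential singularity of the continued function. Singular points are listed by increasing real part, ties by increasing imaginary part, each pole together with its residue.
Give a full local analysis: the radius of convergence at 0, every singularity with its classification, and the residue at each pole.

Branch term (11/15)*sqrt(1 - β/(-7/3)): its argument vanishes at β = -7/3, a square-root branch point, modulus 7/3.
The radius of convergence is the smallest modulus among the singular points: 7/3.

Radius of convergence at 0: 7/3.
At -7/3: an algebraic (square-root) branch point.


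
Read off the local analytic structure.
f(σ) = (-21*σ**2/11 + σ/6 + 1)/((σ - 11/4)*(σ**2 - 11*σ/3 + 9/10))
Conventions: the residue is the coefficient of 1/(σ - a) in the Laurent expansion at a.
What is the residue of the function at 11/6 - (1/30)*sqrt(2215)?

The factor σ**2 - 11*σ/3 + 9/10 splits as (σ - a)(σ - a') with a = 11/6 - (1/30)*sqrt(2215), a' = 11/6 + (1/30)*sqrt(2215). At the order-1 pole a set g(σ) = (σ - a)*f(σ) = [(-21*σ**2/11 + σ/6 + 1)/(σ - 11/4)] / (σ - a').
Simple pole: residue = g(a) at a = 11/6 - (1/30)*sqrt(2215), which is -21217/4279 + (18583/172327)*sqrt(2215).

The residue is -21217/4279 + (18583/172327)*sqrt(2215).


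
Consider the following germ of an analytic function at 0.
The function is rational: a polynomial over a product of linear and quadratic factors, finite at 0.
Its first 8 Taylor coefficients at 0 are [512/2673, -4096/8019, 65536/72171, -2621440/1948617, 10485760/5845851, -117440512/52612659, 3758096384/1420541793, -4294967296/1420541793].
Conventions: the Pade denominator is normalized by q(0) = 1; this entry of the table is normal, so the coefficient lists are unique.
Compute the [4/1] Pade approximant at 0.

Taylor coefficients needed (read off): a_0 = 512/2673, a_1 = -4096/8019, a_2 = 65536/72171, a_3 = -2621440/1948617, a_4 = 10485760/5845851, a_5 = -117440512/52612659.
Write the denominator as Q(ν) = 1 + q1*ν. Requiring Q*f - P = O(ν^6) with deg P <= 4 kills the coefficients of ν^5..ν^5 in Q*f:
  ν^5: a_5 + q1*a_4 = 0, i.e. -117440512/52612659 + (10485760/5845851)*q1 = 0.
Solving this linear system: q1 = 56/45.
The numerator is Q*f truncated at degree 4: P0 = a_0 = 512/2673; P1 = a_1 + q1*a_0 = -32768/120285; P2 = a_2 + q1*a_1 = 32768/120285; P3 = a_3 + q1*a_2 = -2097152/9743085; P4 = a_4 + q1*a_3 = 2097152/17537553.

The Pade approximant has numerator coefficients [512/2673, -32768/120285, 32768/120285, -2097152/9743085, 2097152/17537553]; denominator coefficients [1, 56/45].


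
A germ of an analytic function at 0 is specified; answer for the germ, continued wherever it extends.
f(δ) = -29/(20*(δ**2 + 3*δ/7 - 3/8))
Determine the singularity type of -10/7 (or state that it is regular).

Denominator factors: δ**2 + 3*δ/7 - 3/8 = 59/56 at δ = -10/7 — none vanishes.
So the germ continues analytically to -10/7.

The point is a regular point.


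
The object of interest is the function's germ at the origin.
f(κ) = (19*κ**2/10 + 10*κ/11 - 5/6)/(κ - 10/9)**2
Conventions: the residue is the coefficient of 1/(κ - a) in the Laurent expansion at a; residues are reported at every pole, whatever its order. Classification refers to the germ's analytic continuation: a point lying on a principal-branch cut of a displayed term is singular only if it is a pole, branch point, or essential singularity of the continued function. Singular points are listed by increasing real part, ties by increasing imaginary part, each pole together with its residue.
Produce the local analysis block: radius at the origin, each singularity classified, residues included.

Denominator factor (κ - 10/9)^2: pole of order 2 at 10/9, modulus 10/9.
The radius of convergence is the smallest modulus among the singular points: 10/9.
At the order-2 pole 10/9 set g(κ) = (κ - (10/9))^2*f(κ) = 19*κ**2/10 + 10*κ/11 - 5/6.
Order-2 pole: residue = g'(a); g'(10/9) = 508/99, so the residue is 508/99.

Radius of convergence at 0: 10/9.
At 10/9: a pole of order 2; residue 508/99.


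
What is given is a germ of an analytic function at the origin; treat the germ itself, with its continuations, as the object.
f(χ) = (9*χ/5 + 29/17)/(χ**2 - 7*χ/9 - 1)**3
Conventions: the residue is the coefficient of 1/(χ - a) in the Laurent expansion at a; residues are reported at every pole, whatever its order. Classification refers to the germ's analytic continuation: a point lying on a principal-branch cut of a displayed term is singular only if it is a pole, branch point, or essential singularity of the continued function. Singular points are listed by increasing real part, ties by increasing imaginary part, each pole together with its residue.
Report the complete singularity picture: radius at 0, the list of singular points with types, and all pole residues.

Radius of convergence at 0: -7/18 + (1/18)*sqrt(373).
At 7/18 - (1/18)*sqrt(373): a pole of order 3; residue -(72453123/4411084945)*sqrt(373).
At 7/18 + (1/18)*sqrt(373): a pole of order 3; residue (72453123/4411084945)*sqrt(373).

Denominator factor (χ**2 - 7*χ/9 - 1)^3: discriminant 373/81, real irrational roots 7/18 + (1/18)*sqrt(373) and 7/18 - (1/18)*sqrt(373); poles of order 3, moduli 7/18 + (1/18)*sqrt(373) and -7/18 + (1/18)*sqrt(373).
The radius of convergence is the smallest modulus among the singular points: -7/18 + (1/18)*sqrt(373).
The factor χ**2 - 7*χ/9 - 1 splits as (χ - a)(χ - a') with a = 7/18 - (1/18)*sqrt(373), a' = 7/18 + (1/18)*sqrt(373). At the order-3 pole a set g(χ) = (χ - a)^3*f(χ) = [9*χ/5 + 29/17] / (χ - a')^3.
Order-3 pole: residue = g''(a)/2; g''(7/18 - (1/18)*sqrt(373)) = -(144906246/4411084945)*sqrt(373), so the residue is -(72453123/4411084945)*sqrt(373).
The factor χ**2 - 7*χ/9 - 1 splits as (χ - a)(χ - a') with a = 7/18 + (1/18)*sqrt(373), a' = 7/18 - (1/18)*sqrt(373). At the order-3 pole a set g(χ) = (χ - a)^3*f(χ) = [9*χ/5 + 29/17] / (χ - a')^3.
Order-3 pole: residue = g''(a)/2; g''(7/18 + (1/18)*sqrt(373)) = (144906246/4411084945)*sqrt(373), so the residue is (72453123/4411084945)*sqrt(373).
List the singular points by increasing real part (a conjugate pair: the negative imaginary part first).


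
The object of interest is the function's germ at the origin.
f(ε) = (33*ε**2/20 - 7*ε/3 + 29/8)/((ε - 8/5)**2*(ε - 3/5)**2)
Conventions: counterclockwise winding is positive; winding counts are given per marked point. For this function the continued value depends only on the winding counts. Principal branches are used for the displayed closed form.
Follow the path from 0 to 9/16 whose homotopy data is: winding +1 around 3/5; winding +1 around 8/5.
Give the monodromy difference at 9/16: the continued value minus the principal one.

The function is rational, hence single-valued: continuing it around any pole returns the same value, so the difference is 0.

Continued minus principal equals 0.


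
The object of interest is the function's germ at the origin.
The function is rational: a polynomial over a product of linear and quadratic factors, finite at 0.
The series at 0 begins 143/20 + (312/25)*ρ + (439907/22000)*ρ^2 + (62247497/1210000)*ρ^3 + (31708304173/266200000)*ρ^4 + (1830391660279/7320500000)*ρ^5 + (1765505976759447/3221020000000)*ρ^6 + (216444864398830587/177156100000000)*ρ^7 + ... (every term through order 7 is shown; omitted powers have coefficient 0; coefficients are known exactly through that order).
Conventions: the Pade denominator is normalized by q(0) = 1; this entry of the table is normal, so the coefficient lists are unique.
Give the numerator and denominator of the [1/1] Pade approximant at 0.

Taylor coefficients needed (read off): a_0 = 143/20, a_1 = 312/25, a_2 = 439907/22000.
Write the denominator as Q(ρ) = 1 + q1*ρ. Requiring Q*f - P = O(ρ^3) with deg P <= 1 kills the coefficients of ρ^2..ρ^2 in Q*f:
  ρ^2: a_2 + q1*a_1 = 0, i.e. 439907/22000 + (312/25)*q1 = 0.
Solving this linear system: q1 = -33839/21120.
The numerator is Q*f truncated at degree 1: P0 = a_0 = 143/20; P1 = a_1 + q1*a_0 = 1573/1536.

The Pade approximant has numerator coefficients [143/20, 1573/1536]; denominator coefficients [1, -33839/21120].


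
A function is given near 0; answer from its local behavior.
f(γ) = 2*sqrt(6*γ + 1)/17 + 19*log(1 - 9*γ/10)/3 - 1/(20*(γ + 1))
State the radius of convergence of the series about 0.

Denominator factor (γ + 1): pole of order 1 at -1, modulus 1.
Branch term (2/17)*sqrt(1 - γ/(-1/6)): its argument vanishes at γ = -1/6, a square-root branch point, modulus 1/6.
Branch term (19/3)*log(1 - γ/(10/9)): its argument vanishes at γ = 10/9, a logarithmic branch point, modulus 10/9.
The radius of convergence is the smallest modulus among the singular points: 1/6.

The radius of convergence is 1/6.


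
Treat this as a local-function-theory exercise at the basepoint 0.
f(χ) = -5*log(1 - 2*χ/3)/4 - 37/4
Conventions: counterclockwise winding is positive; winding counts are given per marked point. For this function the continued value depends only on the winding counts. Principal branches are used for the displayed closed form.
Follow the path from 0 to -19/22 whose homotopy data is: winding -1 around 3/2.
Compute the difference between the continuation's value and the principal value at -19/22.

The rational part is single-valued and drops out of the difference; each branch term changes only by its own monodromy.
(-5/4)*log(1 - χ/(3/2)): each positive loop around 3/2 adds 2*pi*i to the log, so winding -1 contributes (-5/4)*(-1)*2*pi*i = (5/2)*pi*i.
Summing the contributions at χ = -19/22 gives (5/2)*pi*i.

Continued minus principal equals (5/2)*pi*i.


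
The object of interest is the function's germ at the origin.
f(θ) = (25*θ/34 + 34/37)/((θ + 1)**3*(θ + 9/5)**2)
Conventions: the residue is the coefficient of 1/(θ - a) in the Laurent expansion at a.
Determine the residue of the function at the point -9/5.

The residue is 491875/322048.

At the order-2 pole -9/5 set g(θ) = (θ - (-9/5))^2*f(θ) = (25*θ/34 + 34/37)/(θ + 1)**3.
Order-2 pole: residue = g'(a); g'(-9/5) = 491875/322048, so the residue is 491875/322048.


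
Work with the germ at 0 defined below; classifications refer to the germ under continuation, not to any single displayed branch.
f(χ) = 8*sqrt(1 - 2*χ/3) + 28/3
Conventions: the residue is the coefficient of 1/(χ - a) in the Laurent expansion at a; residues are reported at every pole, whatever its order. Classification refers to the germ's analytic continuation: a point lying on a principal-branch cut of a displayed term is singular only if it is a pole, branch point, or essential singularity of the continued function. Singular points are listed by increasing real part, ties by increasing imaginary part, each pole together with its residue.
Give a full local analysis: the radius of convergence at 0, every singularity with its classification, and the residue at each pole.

Branch term (8)*sqrt(1 - χ/(3/2)): its argument vanishes at χ = 3/2, a square-root branch point, modulus 3/2.
The radius of convergence is the smallest modulus among the singular points: 3/2.

Radius of convergence at 0: 3/2.
At 3/2: an algebraic (square-root) branch point.


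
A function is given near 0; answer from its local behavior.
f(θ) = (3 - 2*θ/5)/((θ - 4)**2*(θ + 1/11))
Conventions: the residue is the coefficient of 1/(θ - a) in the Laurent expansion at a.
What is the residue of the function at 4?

The residue is -1837/10125.

At the order-2 pole 4 set g(θ) = (θ - (4))^2*f(θ) = (3 - 2*θ/5)/(θ + 1/11).
Order-2 pole: residue = g'(a); g'(4) = -1837/10125, so the residue is -1837/10125.


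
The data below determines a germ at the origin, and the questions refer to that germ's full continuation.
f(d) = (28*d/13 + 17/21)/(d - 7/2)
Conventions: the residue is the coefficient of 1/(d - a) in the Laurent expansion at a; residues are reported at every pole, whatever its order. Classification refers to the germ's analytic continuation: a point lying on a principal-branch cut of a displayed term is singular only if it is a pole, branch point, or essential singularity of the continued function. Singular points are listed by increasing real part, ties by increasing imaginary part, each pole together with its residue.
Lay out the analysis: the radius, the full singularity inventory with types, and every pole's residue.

Radius of convergence at 0: 7/2.
At 7/2: a pole of order 1; residue 2279/273.

Denominator factor (d - 7/2): pole of order 1 at 7/2, modulus 7/2.
The radius of convergence is the smallest modulus among the singular points: 7/2.
At the order-1 pole 7/2 set g(d) = (d - (7/2))*f(d) = 28*d/13 + 17/21.
Simple pole: residue = g(a) at a = 7/2, which is 2279/273.


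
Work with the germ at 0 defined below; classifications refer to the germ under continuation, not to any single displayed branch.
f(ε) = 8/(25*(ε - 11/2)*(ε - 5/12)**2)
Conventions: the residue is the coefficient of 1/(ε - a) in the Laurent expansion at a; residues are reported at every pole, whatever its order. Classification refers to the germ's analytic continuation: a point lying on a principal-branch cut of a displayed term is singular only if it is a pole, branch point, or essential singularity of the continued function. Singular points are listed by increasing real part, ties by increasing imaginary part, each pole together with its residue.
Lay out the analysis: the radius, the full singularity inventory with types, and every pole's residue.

Denominator factor (ε - 11/2): pole of order 1 at 11/2, modulus 11/2.
Denominator factor (ε - 5/12)^2: pole of order 2 at 5/12, modulus 5/12.
The radius of convergence is the smallest modulus among the singular points: 5/12.
At the order-2 pole 5/12 set g(ε) = (ε - (5/12))^2*f(ε) = 8/(25*(ε - 11/2)).
Order-2 pole: residue = g'(a); g'(5/12) = -1152/93025, so the residue is -1152/93025.
At the order-1 pole 11/2 set g(ε) = (ε - (11/2))*f(ε) = 8/(25*(ε - 5/12)**2).
Simple pole: residue = g(a) at a = 11/2, which is 1152/93025.
List the singular points by increasing real part (a conjugate pair: the negative imaginary part first).

Radius of convergence at 0: 5/12.
At 5/12: a pole of order 2; residue -1152/93025.
At 11/2: a pole of order 1; residue 1152/93025.


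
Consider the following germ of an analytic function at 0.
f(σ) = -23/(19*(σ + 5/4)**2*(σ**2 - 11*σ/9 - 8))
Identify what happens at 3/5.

The point is a regular point.

Denominator factors: σ**2 - 11*σ/9 - 8 = -628/75 at σ = 3/5; σ + 5/4 = 37/20 at σ = 3/5 — none vanishes.
So the germ continues analytically to 3/5.


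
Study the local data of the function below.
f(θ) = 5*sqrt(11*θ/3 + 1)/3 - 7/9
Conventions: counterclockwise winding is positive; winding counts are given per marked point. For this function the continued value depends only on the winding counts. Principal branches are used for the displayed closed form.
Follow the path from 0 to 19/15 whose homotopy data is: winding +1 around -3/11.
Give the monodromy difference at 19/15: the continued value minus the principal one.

The rational part is single-valued and drops out of the difference; each branch term changes only by its own monodromy.
(5/3)*sqrt(1 - θ/(-3/11)): winding +1 is odd, the square root flips sign, contributing -2*(5/3)*sqrt(1 - (19/15)/(-3/11)) = -2*(5/3)*sqrt(254/45) = -(2/9)*sqrt(1270).
Summing the contributions at θ = 19/15 gives -(2/9)*sqrt(1270).

Continued minus principal equals -(2/9)*sqrt(1270).


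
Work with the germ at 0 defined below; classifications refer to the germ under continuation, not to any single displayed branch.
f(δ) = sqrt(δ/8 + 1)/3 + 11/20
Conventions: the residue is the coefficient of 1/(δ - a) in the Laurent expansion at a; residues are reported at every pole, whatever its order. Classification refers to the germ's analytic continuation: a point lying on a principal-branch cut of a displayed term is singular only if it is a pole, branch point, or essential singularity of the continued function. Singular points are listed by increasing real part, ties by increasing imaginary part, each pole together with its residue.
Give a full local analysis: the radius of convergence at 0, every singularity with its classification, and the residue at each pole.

Radius of convergence at 0: 8.
At -8: an algebraic (square-root) branch point.

Branch term (1/3)*sqrt(1 - δ/(-8)): its argument vanishes at δ = -8, a square-root branch point, modulus 8.
The radius of convergence is the smallest modulus among the singular points: 8.


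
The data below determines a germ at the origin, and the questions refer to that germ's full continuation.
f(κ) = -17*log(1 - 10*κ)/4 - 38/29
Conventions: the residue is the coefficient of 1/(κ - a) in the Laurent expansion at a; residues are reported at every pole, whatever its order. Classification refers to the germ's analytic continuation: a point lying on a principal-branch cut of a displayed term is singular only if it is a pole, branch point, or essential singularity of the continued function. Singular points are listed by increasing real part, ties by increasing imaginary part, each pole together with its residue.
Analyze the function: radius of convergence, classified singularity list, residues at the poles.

Branch term (-17/4)*log(1 - κ/(1/10)): its argument vanishes at κ = 1/10, a logarithmic branch point, modulus 1/10.
The radius of convergence is the smallest modulus among the singular points: 1/10.

Radius of convergence at 0: 1/10.
At 1/10: a logarithmic branch point.


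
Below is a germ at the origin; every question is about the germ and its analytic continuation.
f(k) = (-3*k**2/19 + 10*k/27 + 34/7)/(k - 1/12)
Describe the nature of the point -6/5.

The point is a regular point.

Denominator factors: k - 1/12 = -77/60 at k = -6/5 — none vanishes.
So the germ continues analytically to -6/5.


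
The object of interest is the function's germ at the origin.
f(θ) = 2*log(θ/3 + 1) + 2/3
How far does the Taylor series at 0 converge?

Branch term (2)*log(1 - θ/(-3)): its argument vanishes at θ = -3, a logarithmic branch point, modulus 3.
The radius of convergence is the smallest modulus among the singular points: 3.

The radius of convergence is 3.


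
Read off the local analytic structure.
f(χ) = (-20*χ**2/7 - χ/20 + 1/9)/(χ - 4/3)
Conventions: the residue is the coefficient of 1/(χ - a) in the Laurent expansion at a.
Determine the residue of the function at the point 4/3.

The residue is -1586/315.

At the order-1 pole 4/3 set g(χ) = (χ - (4/3))*f(χ) = -20*χ**2/7 - χ/20 + 1/9.
Simple pole: residue = g(a) at a = 4/3, which is -1586/315.


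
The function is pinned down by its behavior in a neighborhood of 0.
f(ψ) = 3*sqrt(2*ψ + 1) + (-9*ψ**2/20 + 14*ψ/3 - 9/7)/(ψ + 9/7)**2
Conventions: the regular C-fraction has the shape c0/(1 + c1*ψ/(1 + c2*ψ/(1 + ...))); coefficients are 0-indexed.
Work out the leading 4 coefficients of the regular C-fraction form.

The regular C-fraction coefficients are [20/9, -1709/540, 978673/230715, 278114863/23612501040].

Taylor coefficients (expand at 0): a_0 = 20/9, a_1 = 1709/243, a_2 = -331337/43740, a_3 = 31021/3645.
c0 = a_0 = 20/9. Peel one level at a time: if S = 1 + c*ψ/S' with S'(0) = 1, then c is the ψ-coefficient of S and S' = c*ψ/(S - 1).
S_1 = c0/f = 1 + (-1709/540)*ψ + (978673/72900)*ψ^2 + ...; c1 = -1709/540.
S_2 = c1*ψ/(S_1 - 1) = 1 + (978673/230715)*ψ + (-4727952671/94630064400)*ψ^2 + ...; c2 = 978673/230715.
S_3 = c2*ψ/(S_2 - 1) = 1 + (278114863/23612501040)*ψ + ...; c3 = 278114863/23612501040.


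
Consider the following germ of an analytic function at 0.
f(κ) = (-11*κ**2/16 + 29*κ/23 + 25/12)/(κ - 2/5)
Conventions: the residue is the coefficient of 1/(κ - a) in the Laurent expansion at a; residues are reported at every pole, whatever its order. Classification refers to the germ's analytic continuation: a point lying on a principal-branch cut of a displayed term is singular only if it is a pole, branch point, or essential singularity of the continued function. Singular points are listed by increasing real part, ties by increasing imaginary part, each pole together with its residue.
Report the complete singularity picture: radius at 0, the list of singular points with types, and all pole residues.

Radius of convergence at 0: 2/5.
At 2/5: a pole of order 1; residue 4274/1725.

Denominator factor (κ - 2/5): pole of order 1 at 2/5, modulus 2/5.
The radius of convergence is the smallest modulus among the singular points: 2/5.
At the order-1 pole 2/5 set g(κ) = (κ - (2/5))*f(κ) = -11*κ**2/16 + 29*κ/23 + 25/12.
Simple pole: residue = g(a) at a = 2/5, which is 4274/1725.


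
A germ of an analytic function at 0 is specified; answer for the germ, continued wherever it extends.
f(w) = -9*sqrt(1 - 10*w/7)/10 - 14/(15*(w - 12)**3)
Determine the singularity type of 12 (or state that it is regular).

The denominator factor w - 12 vanishes at 12 and appears to the power 3; the numerator there equals -14/15, nonzero, and no other factor vanishes.
The branch terms are analytic at this point.
Hence a pole whose order is the multiplicity, 3.

The point is a pole of order 3.


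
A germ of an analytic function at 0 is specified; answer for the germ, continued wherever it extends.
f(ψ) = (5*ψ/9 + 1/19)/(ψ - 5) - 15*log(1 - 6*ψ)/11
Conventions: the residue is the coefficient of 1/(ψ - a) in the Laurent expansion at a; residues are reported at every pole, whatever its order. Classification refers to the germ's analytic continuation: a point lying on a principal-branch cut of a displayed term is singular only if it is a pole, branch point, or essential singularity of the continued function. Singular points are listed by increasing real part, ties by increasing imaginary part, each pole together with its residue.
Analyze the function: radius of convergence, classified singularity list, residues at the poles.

Radius of convergence at 0: 1/6.
At 1/6: a logarithmic branch point.
At 5: a pole of order 1; residue 484/171.

Denominator factor (ψ - 5): pole of order 1 at 5, modulus 5.
Branch term (-15/11)*log(1 - ψ/(1/6)): its argument vanishes at ψ = 1/6, a logarithmic branch point, modulus 1/6.
The radius of convergence is the smallest modulus among the singular points: 1/6.
The branch term is analytic at 5 and contributes nothing to the residue; only the rational part matters.
At the order-1 pole 5 set g(ψ) = (ψ - (5))*(rational part) = 5*ψ/9 + 1/19.
Simple pole: residue = g(a) at a = 5, which is 484/171.
List the singular points by increasing real part (a conjugate pair: the negative imaginary part first).


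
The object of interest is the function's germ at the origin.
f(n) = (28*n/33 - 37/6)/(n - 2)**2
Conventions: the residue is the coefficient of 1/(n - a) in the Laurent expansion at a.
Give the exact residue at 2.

The residue is 28/33.

At the order-2 pole 2 set g(n) = (n - (2))^2*f(n) = 28*n/33 - 37/6.
Order-2 pole: residue = g'(a); g'(2) = 28/33, so the residue is 28/33.


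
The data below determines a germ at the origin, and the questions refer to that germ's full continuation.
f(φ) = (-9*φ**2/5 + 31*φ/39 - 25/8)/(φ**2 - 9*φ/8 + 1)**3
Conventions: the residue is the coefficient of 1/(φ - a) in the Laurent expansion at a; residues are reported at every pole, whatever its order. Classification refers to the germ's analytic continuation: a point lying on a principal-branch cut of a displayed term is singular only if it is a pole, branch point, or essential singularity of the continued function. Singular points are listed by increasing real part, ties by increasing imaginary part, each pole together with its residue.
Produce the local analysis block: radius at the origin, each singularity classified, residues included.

Radius of convergence at 0: 1.
At (9/16) - ((5/16)*sqrt(7))*i: a pole of order 3; residue -((46742016/69671875)*sqrt(7))*i.
At (9/16) + ((5/16)*sqrt(7))*i: a pole of order 3; residue ((46742016/69671875)*sqrt(7))*i.


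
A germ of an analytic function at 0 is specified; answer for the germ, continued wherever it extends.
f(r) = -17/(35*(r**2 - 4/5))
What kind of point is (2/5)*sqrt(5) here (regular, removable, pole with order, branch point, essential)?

The point is a pole of order 1.

The denominator factor r**2 - 4/5 vanishes at (2/5)*sqrt(5) and appears to the power 1; the numerator there equals -17/35, nonzero, and no other factor vanishes.
Hence a pole whose order is the multiplicity, 1.


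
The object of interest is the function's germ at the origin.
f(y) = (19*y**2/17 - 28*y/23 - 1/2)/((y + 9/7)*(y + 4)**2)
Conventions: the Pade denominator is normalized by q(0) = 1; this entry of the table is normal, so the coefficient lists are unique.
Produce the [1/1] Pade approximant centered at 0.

Taylor coefficients needed (expand at 0): a_0 = -7/288, a_1 = -3353/119232, a_2 = 642355/6345216.
Write the denominator as Q(y) = 1 + q1*y. Requiring Q*f - P = O(y^3) with deg P <= 1 kills the coefficients of y^2..y^2 in Q*f:
  y^2: a_2 + q1*a_1 = 0, i.e. 642355/6345216 + (-3353/119232)*q1 = 0.
Solving this linear system: q1 = 2110595/586296.
The numerator is Q*f truncated at degree 1: P0 = a_0 = -7/288; P1 = a_1 + q1*a_0 = -49891079/431513856.

The Pade approximant has numerator coefficients [-7/288, -49891079/431513856]; denominator coefficients [1, 2110595/586296].


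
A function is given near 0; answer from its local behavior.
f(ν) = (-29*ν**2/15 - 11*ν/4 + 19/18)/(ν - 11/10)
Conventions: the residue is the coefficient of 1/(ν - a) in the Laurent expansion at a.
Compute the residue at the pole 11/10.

The residue is -38779/9000.

At the order-1 pole 11/10 set g(ν) = (ν - (11/10))*f(ν) = -29*ν**2/15 - 11*ν/4 + 19/18.
Simple pole: residue = g(a) at a = 11/10, which is -38779/9000.


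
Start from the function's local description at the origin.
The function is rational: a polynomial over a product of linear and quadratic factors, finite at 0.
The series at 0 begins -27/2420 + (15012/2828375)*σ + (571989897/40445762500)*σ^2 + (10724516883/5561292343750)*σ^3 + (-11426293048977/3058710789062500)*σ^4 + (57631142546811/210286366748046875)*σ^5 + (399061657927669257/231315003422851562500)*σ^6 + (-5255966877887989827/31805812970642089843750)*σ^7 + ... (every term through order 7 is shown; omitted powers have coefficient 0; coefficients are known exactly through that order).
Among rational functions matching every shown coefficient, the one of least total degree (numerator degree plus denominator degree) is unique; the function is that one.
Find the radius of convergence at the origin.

No rational of total degree below 6 reproduces all 8 coefficients; solving the [2/4] Pade equations on them gives f(σ) = (3*σ**2/13 + 6*σ/17 - 3/8)/((σ - 11/3)**2*(σ**2 + σ/5 + 5/2)), whose expansion matches every shown term.
Denominator factor (σ - 11/3)^2: pole of order 2 at 11/3, modulus 11/3.
Denominator factor (σ**2 + σ/5 + 5/2): discriminant -249/25, complex-conjugate roots (-1/10) + ((1/10)*sqrt(249))*i and (-1/10) - ((1/10)*sqrt(249))*i; poles of order 1, moduli (1/2)*sqrt(10) and (1/2)*sqrt(10).
The radius of convergence is the smallest modulus among the singular points: (1/2)*sqrt(10).

The radius of convergence is (1/2)*sqrt(10).


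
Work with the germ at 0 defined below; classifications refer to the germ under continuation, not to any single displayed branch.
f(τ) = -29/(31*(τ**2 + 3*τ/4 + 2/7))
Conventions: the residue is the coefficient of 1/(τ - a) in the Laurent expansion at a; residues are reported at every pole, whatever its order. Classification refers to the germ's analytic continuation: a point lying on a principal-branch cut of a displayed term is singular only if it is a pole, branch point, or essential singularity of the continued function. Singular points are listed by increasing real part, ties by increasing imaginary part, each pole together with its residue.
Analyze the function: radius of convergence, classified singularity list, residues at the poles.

Radius of convergence at 0: (1/7)*sqrt(14).
At (-3/8) - ((1/56)*sqrt(455))*i: a pole of order 1; residue -((116/2015)*sqrt(455))*i.
At (-3/8) + ((1/56)*sqrt(455))*i: a pole of order 1; residue ((116/2015)*sqrt(455))*i.

Denominator factor (τ**2 + 3*τ/4 + 2/7): discriminant -65/112, complex-conjugate roots (-3/8) + ((1/56)*sqrt(455))*i and (-3/8) - ((1/56)*sqrt(455))*i; poles of order 1, moduli (1/7)*sqrt(14) and (1/7)*sqrt(14).
The radius of convergence is the smallest modulus among the singular points: (1/7)*sqrt(14).
The factor τ**2 + 3*τ/4 + 2/7 splits as (τ - a)(τ - a') with a = (-3/8) - ((1/56)*sqrt(455))*i, a' = (-3/8) + ((1/56)*sqrt(455))*i. At the order-1 pole a set g(τ) = (τ - a)*f(τ) = [-29/31] / (τ - a').
Simple pole: residue = g(a) at a = (-3/8) - ((1/56)*sqrt(455))*i, which is -((116/2015)*sqrt(455))*i.
The factor τ**2 + 3*τ/4 + 2/7 splits as (τ - a)(τ - a') with a = (-3/8) + ((1/56)*sqrt(455))*i, a' = (-3/8) - ((1/56)*sqrt(455))*i. At the order-1 pole a set g(τ) = (τ - a)*f(τ) = [-29/31] / (τ - a').
Simple pole: residue = g(a) at a = (-3/8) + ((1/56)*sqrt(455))*i, which is ((116/2015)*sqrt(455))*i.
List the singular points by increasing real part (a conjugate pair: the negative imaginary part first).


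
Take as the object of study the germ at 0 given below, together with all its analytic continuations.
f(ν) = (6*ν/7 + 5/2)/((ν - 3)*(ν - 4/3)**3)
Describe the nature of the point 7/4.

The point is a regular point.

Denominator factors: ν - 4/3 = 5/12 at ν = 7/4; ν - 3 = -5/4 at ν = 7/4 — none vanishes.
So the germ continues analytically to 7/4.


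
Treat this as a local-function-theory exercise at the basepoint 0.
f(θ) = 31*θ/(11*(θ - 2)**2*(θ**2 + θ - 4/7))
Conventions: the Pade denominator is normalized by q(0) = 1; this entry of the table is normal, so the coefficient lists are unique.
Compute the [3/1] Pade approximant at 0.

Taylor coefficients needed (expand at 0): a_0 = 0, a_1 = -217/176, a_2 = -217/64, a_3 = -25389/2816, a_4 = -251503/11264.
Write the denominator as Q(θ) = 1 + q1*θ. Requiring Q*f - P = O(θ^5) with deg P <= 3 kills the coefficients of θ^4..θ^4 in Q*f:
  θ^4: a_4 + q1*a_3 = 0, i.e. -251503/11264 + (-25389/2816)*q1 = 0.
Solving this linear system: q1 = -1159/468.
The numerator is Q*f truncated at degree 3: P0 = a_0 = 0; P1 = a_1 + q1*a_0 = -217/176; P2 = a_2 + q1*a_1 = -434/1287; P3 = a_3 + q1*a_2 = -50995/82368.

The Pade approximant has numerator coefficients [0, -217/176, -434/1287, -50995/82368]; denominator coefficients [1, -1159/468].


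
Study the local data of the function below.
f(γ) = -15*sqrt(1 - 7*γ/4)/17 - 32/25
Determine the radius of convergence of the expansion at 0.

Branch term (-15/17)*sqrt(1 - γ/(4/7)): its argument vanishes at γ = 4/7, a square-root branch point, modulus 4/7.
The radius of convergence is the smallest modulus among the singular points: 4/7.

The radius of convergence is 4/7.


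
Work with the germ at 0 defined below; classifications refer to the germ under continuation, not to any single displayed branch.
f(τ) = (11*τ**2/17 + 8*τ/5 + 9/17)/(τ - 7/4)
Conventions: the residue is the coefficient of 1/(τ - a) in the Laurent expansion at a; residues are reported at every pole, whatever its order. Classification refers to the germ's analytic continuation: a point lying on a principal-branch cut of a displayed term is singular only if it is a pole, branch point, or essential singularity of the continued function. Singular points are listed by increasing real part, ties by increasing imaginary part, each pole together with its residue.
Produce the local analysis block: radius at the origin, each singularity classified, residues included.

Denominator factor (τ - 7/4): pole of order 1 at 7/4, modulus 7/4.
The radius of convergence is the smallest modulus among the singular points: 7/4.
At the order-1 pole 7/4 set g(τ) = (τ - (7/4))*f(τ) = 11*τ**2/17 + 8*τ/5 + 9/17.
Simple pole: residue = g(a) at a = 7/4, which is 7223/1360.

Radius of convergence at 0: 7/4.
At 7/4: a pole of order 1; residue 7223/1360.


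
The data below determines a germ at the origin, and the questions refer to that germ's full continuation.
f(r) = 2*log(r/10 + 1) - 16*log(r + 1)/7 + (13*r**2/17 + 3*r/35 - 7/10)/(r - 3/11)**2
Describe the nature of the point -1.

The term (-16/7)*log(1 - r/(-1)) has argument 1 - -1/(-1) = 0 at -1: a logarithmic (infinitely-sheeted) branch point; the remaining terms are analytic or single-valued there.

The point is a logarithmic branch point.


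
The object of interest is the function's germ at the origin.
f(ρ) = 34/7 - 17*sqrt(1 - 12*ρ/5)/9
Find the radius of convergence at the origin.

Branch term (-17/9)*sqrt(1 - ρ/(5/12)): its argument vanishes at ρ = 5/12, a square-root branch point, modulus 5/12.
The radius of convergence is the smallest modulus among the singular points: 5/12.

The radius of convergence is 5/12.


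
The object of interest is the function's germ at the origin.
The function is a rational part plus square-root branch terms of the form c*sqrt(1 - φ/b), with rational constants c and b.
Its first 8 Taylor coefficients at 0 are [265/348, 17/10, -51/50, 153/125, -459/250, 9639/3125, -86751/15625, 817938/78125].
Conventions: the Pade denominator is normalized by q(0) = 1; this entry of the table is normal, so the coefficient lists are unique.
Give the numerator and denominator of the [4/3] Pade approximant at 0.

Taylor coefficients needed (read off): a_0 = 265/348, a_1 = 17/10, a_2 = -51/50, a_3 = 153/125, a_4 = -459/250, a_5 = 9639/3125, a_6 = -86751/15625, a_7 = 817938/78125.
Write the denominator as Q(φ) = 1 + q1*φ + q2*φ^2 + q3*φ^3. Requiring Q*f - P = O(φ^8) with deg P <= 4 kills the coefficients of φ^5..φ^7 in Q*f:
  φ^5: a_5 + q1*a_4 + q2*a_3 + q3*a_2 = 0, i.e. 9639/3125 + (-459/250)*q1 + (153/125)*q2 + (-51/50)*q3 = 0.
  φ^6: a_6 + q1*a_5 + q2*a_4 + q3*a_3 = 0, i.e. -86751/15625 + (9639/3125)*q1 + (-459/250)*q2 + (153/125)*q3 = 0.
  φ^7: a_7 + q1*a_6 + q2*a_5 + q3*a_4 = 0, i.e. 817938/78125 + (-86751/15625)*q1 + (9639/3125)*q2 + (-459/250)*q3 = 0.
Solving this linear system: q1 = 18/5, q2 = 18/5, q3 = 108/125.
The numerator is Q*f truncated at degree 4: P0 = a_0 = 265/348; P1 = a_1 + q1*a_0 = 644/145; P2 = a_2 + q1*a_1 + q2*a_0 = 1137/145; P3 = a_3 + q1*a_2 + q2*a_1 + q3*a_0 = 15696/3625; P4 = a_4 + q1*a_3 + q2*a_2 + q3*a_1 = 459/1250.

The Pade approximant has numerator coefficients [265/348, 644/145, 1137/145, 15696/3625, 459/1250]; denominator coefficients [1, 18/5, 18/5, 108/125].


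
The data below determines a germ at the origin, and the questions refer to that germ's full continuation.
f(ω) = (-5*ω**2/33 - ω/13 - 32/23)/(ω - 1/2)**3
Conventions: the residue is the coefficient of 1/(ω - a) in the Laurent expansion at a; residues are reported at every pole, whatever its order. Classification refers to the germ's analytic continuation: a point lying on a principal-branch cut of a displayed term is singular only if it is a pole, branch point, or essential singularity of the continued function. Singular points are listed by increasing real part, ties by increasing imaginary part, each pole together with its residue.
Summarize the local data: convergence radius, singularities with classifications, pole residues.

Radius of convergence at 0: 1/2.
At 1/2: a pole of order 3; residue -5/33.

Denominator factor (ω - 1/2)^3: pole of order 3 at 1/2, modulus 1/2.
The radius of convergence is the smallest modulus among the singular points: 1/2.
At the order-3 pole 1/2 set g(ω) = (ω - (1/2))^3*f(ω) = -5*ω**2/33 - ω/13 - 32/23.
Order-3 pole: residue = g''(a)/2; g''(1/2) = -10/33, so the residue is -5/33.


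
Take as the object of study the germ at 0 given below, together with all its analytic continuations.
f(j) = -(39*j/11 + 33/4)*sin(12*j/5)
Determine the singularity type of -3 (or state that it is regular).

There is no denominator, hence no pole anywhere.
The factor -sin(12*j/5) is entire.
So the germ continues analytically to -3.

The point is a regular point.


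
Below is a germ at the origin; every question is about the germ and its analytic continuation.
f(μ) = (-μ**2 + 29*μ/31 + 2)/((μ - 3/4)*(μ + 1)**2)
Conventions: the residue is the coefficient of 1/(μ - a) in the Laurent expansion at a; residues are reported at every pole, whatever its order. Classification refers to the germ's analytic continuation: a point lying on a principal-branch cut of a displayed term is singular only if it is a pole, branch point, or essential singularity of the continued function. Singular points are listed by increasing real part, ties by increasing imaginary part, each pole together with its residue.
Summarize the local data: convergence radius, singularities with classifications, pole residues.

Radius of convergence at 0: 3/4.
At -1: a pole of order 2; residue -2580/1519.
At 3/4: a pole of order 1; residue 1061/1519.

Denominator factor (μ - 3/4): pole of order 1 at 3/4, modulus 3/4.
Denominator factor (μ + 1)^2: pole of order 2 at -1, modulus 1.
The radius of convergence is the smallest modulus among the singular points: 3/4.
At the order-2 pole -1 set g(μ) = (μ - (-1))^2*f(μ) = (-μ**2 + 29*μ/31 + 2)/(μ - 3/4).
Order-2 pole: residue = g'(a); g'(-1) = -2580/1519, so the residue is -2580/1519.
At the order-1 pole 3/4 set g(μ) = (μ - (3/4))*f(μ) = (-μ**2 + 29*μ/31 + 2)/(μ + 1)**2.
Simple pole: residue = g(a) at a = 3/4, which is 1061/1519.
List the singular points by increasing real part (a conjugate pair: the negative imaginary part first).


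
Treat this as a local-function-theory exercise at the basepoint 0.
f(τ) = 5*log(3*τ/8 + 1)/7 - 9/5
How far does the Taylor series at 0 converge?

The radius of convergence is 8/3.

Branch term (5/7)*log(1 - τ/(-8/3)): its argument vanishes at τ = -8/3, a logarithmic branch point, modulus 8/3.
The radius of convergence is the smallest modulus among the singular points: 8/3.


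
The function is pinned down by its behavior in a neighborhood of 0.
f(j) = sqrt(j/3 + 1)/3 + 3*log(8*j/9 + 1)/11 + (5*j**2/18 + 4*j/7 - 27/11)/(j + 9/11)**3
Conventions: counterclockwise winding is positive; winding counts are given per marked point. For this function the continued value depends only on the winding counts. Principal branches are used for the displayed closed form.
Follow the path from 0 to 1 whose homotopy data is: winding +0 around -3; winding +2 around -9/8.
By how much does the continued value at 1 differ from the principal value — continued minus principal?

Continued minus principal equals (12/11)*pi*i.

The rational part is single-valued and drops out of the difference; each branch term changes only by its own monodromy.
(3/11)*log(1 - j/(-9/8)): each positive loop around -9/8 adds 2*pi*i to the log, so winding +2 contributes (3/11)*(2)*2*pi*i = (12/11)*pi*i.
(1/3)*sqrt(1 - j/(-3)): winding +0 is even, the square root returns to the same sheet, contribution 0.
Summing the contributions at j = 1 gives (12/11)*pi*i.


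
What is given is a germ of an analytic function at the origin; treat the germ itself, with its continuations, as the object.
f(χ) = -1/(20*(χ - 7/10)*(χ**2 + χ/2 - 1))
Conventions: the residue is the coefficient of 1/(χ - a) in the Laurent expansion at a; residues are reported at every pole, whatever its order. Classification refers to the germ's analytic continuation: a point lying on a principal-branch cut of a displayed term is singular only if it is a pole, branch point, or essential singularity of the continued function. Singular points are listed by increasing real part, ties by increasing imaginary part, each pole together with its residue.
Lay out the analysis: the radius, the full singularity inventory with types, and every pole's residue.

Radius of convergence at 0: 7/10.
At -1/4 - (1/4)*sqrt(17): a pole of order 1; residue -5/32 + (19/544)*sqrt(17).
At 7/10: a pole of order 1; residue 5/16.
At -1/4 + (1/4)*sqrt(17): a pole of order 1; residue -5/32 - (19/544)*sqrt(17).

Denominator factor (χ - 7/10): pole of order 1 at 7/10, modulus 7/10.
Denominator factor (χ**2 + χ/2 - 1): discriminant 17/4, real irrational roots -1/4 + (1/4)*sqrt(17) and -1/4 - (1/4)*sqrt(17); poles of order 1, moduli -1/4 + (1/4)*sqrt(17) and 1/4 + (1/4)*sqrt(17).
The radius of convergence is the smallest modulus among the singular points: 7/10.
The factor χ**2 + χ/2 - 1 splits as (χ - a)(χ - a') with a = -1/4 - (1/4)*sqrt(17), a' = -1/4 + (1/4)*sqrt(17). At the order-1 pole a set g(χ) = (χ - a)*f(χ) = [-1/(20*(χ - 7/10))] / (χ - a').
Simple pole: residue = g(a) at a = -1/4 - (1/4)*sqrt(17), which is -5/32 + (19/544)*sqrt(17).
At the order-1 pole 7/10 set g(χ) = (χ - (7/10))*f(χ) = -1/(20*(χ**2 + χ/2 - 1)).
Simple pole: residue = g(a) at a = 7/10, which is 5/16.
The factor χ**2 + χ/2 - 1 splits as (χ - a)(χ - a') with a = -1/4 + (1/4)*sqrt(17), a' = -1/4 - (1/4)*sqrt(17). At the order-1 pole a set g(χ) = (χ - a)*f(χ) = [-1/(20*(χ - 7/10))] / (χ - a').
Simple pole: residue = g(a) at a = -1/4 + (1/4)*sqrt(17), which is -5/32 - (19/544)*sqrt(17).
List the singular points by increasing real part (a conjugate pair: the negative imaginary part first).
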